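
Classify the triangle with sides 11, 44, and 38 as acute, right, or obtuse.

Compare the square of the longest side to the sum of squares of the other two: 11² + 38² = 1565 < 1936 = 44².

obtuse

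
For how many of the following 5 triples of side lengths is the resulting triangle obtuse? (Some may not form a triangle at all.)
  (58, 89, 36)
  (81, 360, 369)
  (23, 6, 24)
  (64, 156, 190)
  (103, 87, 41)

4

(58,89,36): 36²+58² = 4660 < 7921 = 89² → obtuse
(81,360,369): 81²+360² = 136161 = 369² → right
(23,6,24): 6²+23² = 565 < 576 = 24² → obtuse
(64,156,190): 64²+156² = 28432 < 36100 = 190² → obtuse
(103,87,41): 41²+87² = 9250 < 10609 = 103² → obtuse
4 of the 5 are obtuse.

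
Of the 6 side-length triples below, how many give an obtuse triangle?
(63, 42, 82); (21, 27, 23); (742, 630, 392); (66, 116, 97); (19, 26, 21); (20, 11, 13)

(63,42,82): 42²+63² = 5733 < 6724 = 82² → obtuse
(21,27,23): 21²+23² = 970 > 729 = 27² → acute
(742,630,392): 392²+630² = 550564 = 742² → right
(66,116,97): 66²+97² = 13765 > 13456 = 116² → acute
(19,26,21): 19²+21² = 802 > 676 = 26² → acute
(20,11,13): 11²+13² = 290 < 400 = 20² → obtuse
2 of the 6 are obtuse.

2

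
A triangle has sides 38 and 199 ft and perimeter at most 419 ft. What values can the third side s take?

161 < s ≤ 182

Triangle inequality alone gives 161 < s < 237.
The perimeter condition gives s ≤ 419 − 38 − 199 = 182.
Intersecting the two: 161 < s ≤ 182.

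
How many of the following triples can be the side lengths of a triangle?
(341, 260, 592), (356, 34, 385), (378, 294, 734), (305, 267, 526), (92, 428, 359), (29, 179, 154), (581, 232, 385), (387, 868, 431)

(260,341,592): 260+341 > 592 → valid
(34,356,385): 34+356 > 385 → valid
(294,378,734): 294+378 ≤ 734 → not valid
(267,305,526): 267+305 > 526 → valid
(92,359,428): 92+359 > 428 → valid
(29,154,179): 29+154 > 179 → valid
(232,385,581): 232+385 > 581 → valid
(387,431,868): 387+431 ≤ 868 → not valid
6 of the 8 triples form a triangle.

6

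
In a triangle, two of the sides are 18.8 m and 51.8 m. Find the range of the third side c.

33.0 < c < 70.6 (m)

By the triangle inequality, c must be less than 18.8 + 51.8 = 70.6 and greater than |18.8 − 51.8| = 33.0.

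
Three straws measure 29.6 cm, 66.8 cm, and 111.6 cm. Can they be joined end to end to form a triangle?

The longest side is 111.6, but the other two sum to only 96.4.
96.4 < 111.6, so the triangle inequality fails.

No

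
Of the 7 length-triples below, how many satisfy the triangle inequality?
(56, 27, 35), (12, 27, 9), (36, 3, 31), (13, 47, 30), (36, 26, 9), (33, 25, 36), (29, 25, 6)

(27,35,56): 27+35 > 56 → valid
(9,12,27): 9+12 ≤ 27 → not valid
(3,31,36): 3+31 ≤ 36 → not valid
(13,30,47): 13+30 ≤ 47 → not valid
(9,26,36): 9+26 ≤ 36 → not valid
(25,33,36): 25+33 > 36 → valid
(6,25,29): 6+25 > 29 → valid
3 of the 7 triples form a triangle.

3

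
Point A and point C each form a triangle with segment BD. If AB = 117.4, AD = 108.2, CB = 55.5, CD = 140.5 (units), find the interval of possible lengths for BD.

From triangle ABD: |117.4 − 108.2| < BD < 117.4 + 108.2, i.e. 9.2 < BD < 225.6.
From triangle CBD: 85.0 < BD < 196.0.
Both must hold, so BD lies in the intersection.

85.0 < BD < 196.0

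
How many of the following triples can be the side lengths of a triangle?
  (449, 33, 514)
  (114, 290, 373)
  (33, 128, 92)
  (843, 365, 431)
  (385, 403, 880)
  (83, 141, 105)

2

(33,449,514): 33+449 ≤ 514 → not valid
(114,290,373): 114+290 > 373 → valid
(33,92,128): 33+92 ≤ 128 → not valid
(365,431,843): 365+431 ≤ 843 → not valid
(385,403,880): 385+403 ≤ 880 → not valid
(83,105,141): 83+105 > 141 → valid
2 of the 6 triples form a triangle.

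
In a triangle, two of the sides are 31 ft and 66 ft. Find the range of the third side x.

By the triangle inequality, x must be less than 31 + 66 = 97 and greater than |31 − 66| = 35.

35 < x < 97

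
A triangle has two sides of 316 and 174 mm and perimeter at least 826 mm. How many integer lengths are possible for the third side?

Triangle inequality: 142 < x < 490. Perimeter ≥ 826 gives x ≥ 826 − 316 − 174 = 336.
So 336 ≤ x < 490; integers 336 through 489: 154 values.

154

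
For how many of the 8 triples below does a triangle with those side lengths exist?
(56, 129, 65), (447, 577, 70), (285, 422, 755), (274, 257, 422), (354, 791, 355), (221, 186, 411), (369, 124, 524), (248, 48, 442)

(56,65,129): 56+65 ≤ 129 → not valid
(70,447,577): 70+447 ≤ 577 → not valid
(285,422,755): 285+422 ≤ 755 → not valid
(257,274,422): 257+274 > 422 → valid
(354,355,791): 354+355 ≤ 791 → not valid
(186,221,411): 186+221 ≤ 411 → not valid
(124,369,524): 124+369 ≤ 524 → not valid
(48,248,442): 48+248 ≤ 442 → not valid
1 of the 8 triples forms a triangle.

1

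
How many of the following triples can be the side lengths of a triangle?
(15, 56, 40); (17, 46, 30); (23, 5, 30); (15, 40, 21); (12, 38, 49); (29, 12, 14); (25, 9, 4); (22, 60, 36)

2

(15,40,56): 15+40 ≤ 56 → not valid
(17,30,46): 17+30 > 46 → valid
(5,23,30): 5+23 ≤ 30 → not valid
(15,21,40): 15+21 ≤ 40 → not valid
(12,38,49): 12+38 > 49 → valid
(12,14,29): 12+14 ≤ 29 → not valid
(4,9,25): 4+9 ≤ 25 → not valid
(22,36,60): 22+36 ≤ 60 → not valid
2 of the 8 triples form a triangle.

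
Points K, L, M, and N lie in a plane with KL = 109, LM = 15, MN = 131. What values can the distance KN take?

The maximum is all hops collinear in one direction: 109 + 15 + 131 = 255.
The longest hop is 131; the others sum to 124. Folding the others back against it leaves at least 131 − 124 = 7.

7 ≤ KN ≤ 255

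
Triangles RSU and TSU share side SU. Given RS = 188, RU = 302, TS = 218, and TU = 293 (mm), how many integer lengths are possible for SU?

375

From triangle RSU: 114 < SU < 490.
From triangle TSU: 75 < SU < 511.
Intersection: 114 < SU < 490, so integers 115 through 489: 375 values.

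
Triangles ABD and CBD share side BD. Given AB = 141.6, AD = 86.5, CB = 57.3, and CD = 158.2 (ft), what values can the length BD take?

From triangle ABD: |141.6 − 86.5| < BD < 141.6 + 86.5, i.e. 55.1 < BD < 228.1.
From triangle CBD: 100.9 < BD < 215.5.
Both must hold, so BD lies in the intersection.

100.9 < BD < 215.5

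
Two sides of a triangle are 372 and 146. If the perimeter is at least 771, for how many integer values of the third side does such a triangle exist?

Triangle inequality: 226 < x < 518. Perimeter ≥ 771 gives x ≥ 771 − 372 − 146 = 253.
So 253 ≤ x < 518; integers 253 through 517: 265 values.

265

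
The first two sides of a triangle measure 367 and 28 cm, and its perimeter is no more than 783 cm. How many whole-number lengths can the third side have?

Triangle inequality: 339 < x < 395. Perimeter ≤ 783 gives x ≤ 783 − 367 − 28 = 388.
So 339 < x ≤ 388; integers 340 through 388: 49 values.

49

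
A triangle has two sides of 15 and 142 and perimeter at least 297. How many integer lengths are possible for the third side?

17

Triangle inequality: 127 < x < 157. Perimeter ≥ 297 gives x ≥ 297 − 15 − 142 = 140.
So 140 ≤ x < 157; integers 140 through 156: 17 values.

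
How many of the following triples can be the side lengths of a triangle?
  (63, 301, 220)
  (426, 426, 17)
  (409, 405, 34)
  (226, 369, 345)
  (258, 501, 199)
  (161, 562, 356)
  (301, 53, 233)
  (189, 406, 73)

3

(63,220,301): 63+220 ≤ 301 → not valid
(17,426,426): 17+426 > 426 → valid
(34,405,409): 34+405 > 409 → valid
(226,345,369): 226+345 > 369 → valid
(199,258,501): 199+258 ≤ 501 → not valid
(161,356,562): 161+356 ≤ 562 → not valid
(53,233,301): 53+233 ≤ 301 → not valid
(73,189,406): 73+189 ≤ 406 → not valid
3 of the 8 triples form a triangle.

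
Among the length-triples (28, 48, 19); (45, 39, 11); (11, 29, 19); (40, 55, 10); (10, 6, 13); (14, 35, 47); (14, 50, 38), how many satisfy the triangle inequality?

5

(19,28,48): 19+28 ≤ 48 → not valid
(11,39,45): 11+39 > 45 → valid
(11,19,29): 11+19 > 29 → valid
(10,40,55): 10+40 ≤ 55 → not valid
(6,10,13): 6+10 > 13 → valid
(14,35,47): 14+35 > 47 → valid
(14,38,50): 14+38 > 50 → valid
5 of the 7 triples form a triangle.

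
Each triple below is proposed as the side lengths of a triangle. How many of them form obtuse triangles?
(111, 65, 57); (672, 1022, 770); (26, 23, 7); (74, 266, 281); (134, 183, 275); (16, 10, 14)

4

(111,65,57): 57²+65² = 7474 < 12321 = 111² → obtuse
(672,1022,770): 672²+770² = 1044484 = 1022² → right
(26,23,7): 7²+23² = 578 < 676 = 26² → obtuse
(74,266,281): 74²+266² = 76232 < 78961 = 281² → obtuse
(134,183,275): 134²+183² = 51445 < 75625 = 275² → obtuse
(16,10,14): 10²+14² = 296 > 256 = 16² → acute
4 of the 6 are obtuse.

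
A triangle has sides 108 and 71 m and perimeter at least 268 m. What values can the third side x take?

89 ≤ x < 179 m

Triangle inequality alone gives 37 < x < 179.
The perimeter condition gives x ≥ 268 − 108 − 71 = 89.
Intersecting the two: 89 ≤ x < 179.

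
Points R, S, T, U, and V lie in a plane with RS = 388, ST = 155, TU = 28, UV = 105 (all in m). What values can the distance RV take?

The maximum is all hops collinear in one direction: 388 + 155 + 28 + 105 = 676.
The longest hop is 388; the others sum to 288. Folding the others back against it leaves at least 388 − 288 = 100.

100 ≤ RV ≤ 676 m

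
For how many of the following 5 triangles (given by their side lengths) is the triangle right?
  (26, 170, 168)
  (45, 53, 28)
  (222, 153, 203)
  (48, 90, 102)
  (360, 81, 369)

4

(26,170,168): 26²+168² = 28900 = 170² → right
(45,53,28): 28²+45² = 2809 = 53² → right
(222,153,203): 153²+203² = 64618 > 49284 = 222² → acute
(48,90,102): 48²+90² = 10404 = 102² → right
(360,81,369): 81²+360² = 136161 = 369² → right
4 of the 5 are right.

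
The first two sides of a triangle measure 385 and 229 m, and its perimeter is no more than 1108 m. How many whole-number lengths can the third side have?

338

Triangle inequality: 156 < x < 614. Perimeter ≤ 1108 gives x ≤ 1108 − 385 − 229 = 494.
So 156 < x ≤ 494; integers 157 through 494: 338 values.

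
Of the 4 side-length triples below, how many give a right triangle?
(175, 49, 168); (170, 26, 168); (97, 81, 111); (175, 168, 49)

3

(175,49,168): 49²+168² = 30625 = 175² → right
(170,26,168): 26²+168² = 28900 = 170² → right
(97,81,111): 81²+97² = 15970 > 12321 = 111² → acute
(175,168,49): 49²+168² = 30625 = 175² → right
3 of the 4 are right.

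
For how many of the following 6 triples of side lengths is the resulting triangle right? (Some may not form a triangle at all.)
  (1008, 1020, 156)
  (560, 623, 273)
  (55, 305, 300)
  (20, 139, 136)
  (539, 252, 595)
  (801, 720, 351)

5

(1008,1020,156): 156²+1008² = 1040400 = 1020² → right
(560,623,273): 273²+560² = 388129 = 623² → right
(55,305,300): 55²+300² = 93025 = 305² → right
(20,139,136): 20²+136² = 18896 < 19321 = 139² → obtuse
(539,252,595): 252²+539² = 354025 = 595² → right
(801,720,351): 351²+720² = 641601 = 801² → right
5 of the 6 are right.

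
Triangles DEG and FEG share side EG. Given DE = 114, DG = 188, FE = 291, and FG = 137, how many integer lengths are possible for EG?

From triangle DEG: 74 < EG < 302.
From triangle FEG: 154 < EG < 428.
Intersection: 154 < EG < 302, so integers 155 through 301: 147 values.

147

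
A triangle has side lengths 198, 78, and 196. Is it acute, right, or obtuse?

Compare the square of the longest side to the sum of squares of the other two: 78² + 196² = 44500 > 39204 = 198².

acute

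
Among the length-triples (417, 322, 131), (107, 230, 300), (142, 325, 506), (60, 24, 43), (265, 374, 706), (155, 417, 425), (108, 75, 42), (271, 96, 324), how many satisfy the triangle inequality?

6

(131,322,417): 131+322 > 417 → valid
(107,230,300): 107+230 > 300 → valid
(142,325,506): 142+325 ≤ 506 → not valid
(24,43,60): 24+43 > 60 → valid
(265,374,706): 265+374 ≤ 706 → not valid
(155,417,425): 155+417 > 425 → valid
(42,75,108): 42+75 > 108 → valid
(96,271,324): 96+271 > 324 → valid
6 of the 8 triples form a triangle.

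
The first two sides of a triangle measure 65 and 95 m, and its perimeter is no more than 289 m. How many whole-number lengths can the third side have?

Triangle inequality: 30 < x < 160. Perimeter ≤ 289 gives x ≤ 289 − 65 − 95 = 129.
So 30 < x ≤ 129; integers 31 through 129: 99 values.

99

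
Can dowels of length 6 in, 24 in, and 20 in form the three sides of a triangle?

Yes

The longest side is 24, and the other two sum to 26.
Since 26 > 24, the triangle inequality holds.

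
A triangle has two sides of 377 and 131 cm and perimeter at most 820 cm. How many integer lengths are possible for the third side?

Triangle inequality: 246 < x < 508. Perimeter ≤ 820 gives x ≤ 820 − 377 − 131 = 312.
So 246 < x ≤ 312; integers 247 through 312: 66 values.

66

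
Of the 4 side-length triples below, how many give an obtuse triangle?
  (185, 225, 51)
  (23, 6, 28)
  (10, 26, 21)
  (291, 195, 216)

(185,225,51): 51²+185² = 36826 < 50625 = 225² → obtuse
(23,6,28): 6²+23² = 565 < 784 = 28² → obtuse
(10,26,21): 10²+21² = 541 < 676 = 26² → obtuse
(291,195,216): 195²+216² = 84681 = 291² → right
3 of the 4 are obtuse.

3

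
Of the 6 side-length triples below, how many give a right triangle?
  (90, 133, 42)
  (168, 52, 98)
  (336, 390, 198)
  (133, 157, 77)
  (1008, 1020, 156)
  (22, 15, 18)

(90,133,42): 42+90 ≤ 133, not a triangle
(168,52,98): 52+98 ≤ 168, not a triangle
(336,390,198): 198²+336² = 152100 = 390² → right
(133,157,77): 77²+133² = 23618 < 24649 = 157² → obtuse
(1008,1020,156): 156²+1008² = 1040400 = 1020² → right
(22,15,18): 15²+18² = 549 > 484 = 22² → acute
2 of the 6 are right.

2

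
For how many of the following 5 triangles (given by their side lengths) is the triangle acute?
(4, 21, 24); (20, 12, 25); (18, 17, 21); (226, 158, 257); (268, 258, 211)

(4,21,24): 4²+21² = 457 < 576 = 24² → obtuse
(20,12,25): 12²+20² = 544 < 625 = 25² → obtuse
(18,17,21): 17²+18² = 613 > 441 = 21² → acute
(226,158,257): 158²+226² = 76040 > 66049 = 257² → acute
(268,258,211): 211²+258² = 111085 > 71824 = 268² → acute
3 of the 5 are acute.

3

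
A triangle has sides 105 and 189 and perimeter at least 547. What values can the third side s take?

Triangle inequality alone gives 84 < s < 294.
The perimeter condition gives s ≥ 547 − 105 − 189 = 253.
Intersecting the two: 253 ≤ s < 294.

253 ≤ s < 294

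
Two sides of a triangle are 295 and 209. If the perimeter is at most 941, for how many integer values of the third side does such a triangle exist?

351

Triangle inequality: 86 < x < 504. Perimeter ≤ 941 gives x ≤ 941 − 295 − 209 = 437.
So 86 < x ≤ 437; integers 87 through 437: 351 values.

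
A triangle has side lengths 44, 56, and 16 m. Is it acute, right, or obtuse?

Compare the square of the longest side to the sum of squares of the other two: 16² + 44² = 2192 < 3136 = 56².

obtuse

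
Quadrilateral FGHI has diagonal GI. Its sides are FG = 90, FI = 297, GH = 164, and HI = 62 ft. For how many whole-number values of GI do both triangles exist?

18

From triangle FGI: 207 < GI < 387.
From triangle HGI: 102 < GI < 226.
Intersection: 207 < GI < 226, so integers 208 through 225: 18 values.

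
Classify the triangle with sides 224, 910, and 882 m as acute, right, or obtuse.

Compare the square of the longest side to the sum of squares of the other two: 224² + 882² = 828100 = 910².

right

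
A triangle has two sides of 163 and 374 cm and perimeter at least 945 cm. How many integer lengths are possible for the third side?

Triangle inequality: 211 < x < 537. Perimeter ≥ 945 gives x ≥ 945 − 163 − 374 = 408.
So 408 ≤ x < 537; integers 408 through 536: 129 values.

129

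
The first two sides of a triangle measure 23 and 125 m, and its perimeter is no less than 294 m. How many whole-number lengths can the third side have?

Triangle inequality: 102 < x < 148. Perimeter ≥ 294 gives x ≥ 294 − 23 − 125 = 146.
So 146 ≤ x < 148; integers 146 through 147: 2 values.

2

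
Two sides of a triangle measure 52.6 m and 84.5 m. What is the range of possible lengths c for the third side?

By the triangle inequality, c must be less than 52.6 + 84.5 = 137.1 and greater than |52.6 − 84.5| = 31.9.

31.9 < c < 137.1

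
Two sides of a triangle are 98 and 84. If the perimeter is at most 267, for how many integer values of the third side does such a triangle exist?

Triangle inequality: 14 < x < 182. Perimeter ≤ 267 gives x ≤ 267 − 98 − 84 = 85.
So 14 < x ≤ 85; integers 15 through 85: 71 values.

71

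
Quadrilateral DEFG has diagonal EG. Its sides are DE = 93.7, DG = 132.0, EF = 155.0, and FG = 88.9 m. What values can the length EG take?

From triangle DEG: |93.7 − 132.0| < EG < 93.7 + 132.0, i.e. 38.3 < EG < 225.7.
From triangle FEG: 66.1 < EG < 243.9.
Both must hold, so EG lies in the intersection.

66.1 < EG < 225.7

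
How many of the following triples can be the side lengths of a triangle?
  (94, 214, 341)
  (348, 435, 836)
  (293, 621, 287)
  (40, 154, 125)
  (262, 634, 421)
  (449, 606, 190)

3

(94,214,341): 94+214 ≤ 341 → not valid
(348,435,836): 348+435 ≤ 836 → not valid
(287,293,621): 287+293 ≤ 621 → not valid
(40,125,154): 40+125 > 154 → valid
(262,421,634): 262+421 > 634 → valid
(190,449,606): 190+449 > 606 → valid
3 of the 6 triples form a triangle.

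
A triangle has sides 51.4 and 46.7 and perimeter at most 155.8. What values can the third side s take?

Triangle inequality alone gives 4.7 < s < 98.1.
The perimeter condition gives s ≤ 155.8 − 51.4 − 46.7 = 57.7.
Intersecting the two: 4.7 < s ≤ 57.7.

4.7 < s ≤ 57.7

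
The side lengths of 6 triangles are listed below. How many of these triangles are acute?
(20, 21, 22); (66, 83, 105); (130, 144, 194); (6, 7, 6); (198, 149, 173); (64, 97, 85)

5

(20,21,22): 20²+21² = 841 > 484 = 22² → acute
(66,83,105): 66²+83² = 11245 > 11025 = 105² → acute
(130,144,194): 130²+144² = 37636 = 194² → right
(6,7,6): 6²+6² = 72 > 49 = 7² → acute
(198,149,173): 149²+173² = 52130 > 39204 = 198² → acute
(64,97,85): 64²+85² = 11321 > 9409 = 97² → acute
5 of the 6 are acute.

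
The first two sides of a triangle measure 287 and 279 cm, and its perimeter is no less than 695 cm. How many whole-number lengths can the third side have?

437

Triangle inequality: 8 < x < 566. Perimeter ≥ 695 gives x ≥ 695 − 287 − 279 = 129.
So 129 ≤ x < 566; integers 129 through 565: 437 values.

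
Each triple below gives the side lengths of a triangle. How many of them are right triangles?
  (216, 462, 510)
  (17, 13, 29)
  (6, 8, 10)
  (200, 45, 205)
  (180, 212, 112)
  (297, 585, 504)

(216,462,510): 216²+462² = 260100 = 510² → right
(17,13,29): 13²+17² = 458 < 841 = 29² → obtuse
(6,8,10): 6²+8² = 100 = 10² → right
(200,45,205): 45²+200² = 42025 = 205² → right
(180,212,112): 112²+180² = 44944 = 212² → right
(297,585,504): 297²+504² = 342225 = 585² → right
5 of the 6 are right.

5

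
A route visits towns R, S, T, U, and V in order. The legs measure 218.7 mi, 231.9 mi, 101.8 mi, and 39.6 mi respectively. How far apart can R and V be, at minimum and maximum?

0 ≤ RV ≤ 592.0 mi

The maximum is all hops collinear in one direction: 218.7 + 231.9 + 101.8 + 39.6 = 592.0.
The longest hop is 231.9; the others sum to 360.1. Since 231.9 ≤ 360.1, the path can fold back on itself completely, so the minimum distance is 0.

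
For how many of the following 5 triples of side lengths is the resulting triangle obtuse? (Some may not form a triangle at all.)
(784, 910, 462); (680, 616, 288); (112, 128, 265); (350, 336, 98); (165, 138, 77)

1

(784,910,462): 462²+784² = 828100 = 910² → right
(680,616,288): 288²+616² = 462400 = 680² → right
(112,128,265): 112+128 ≤ 265, not a triangle
(350,336,98): 98²+336² = 122500 = 350² → right
(165,138,77): 77²+138² = 24973 < 27225 = 165² → obtuse
1 of the 5 is obtuse.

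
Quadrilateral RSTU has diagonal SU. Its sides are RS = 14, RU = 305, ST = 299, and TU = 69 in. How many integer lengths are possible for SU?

From triangle RSU: 291 < SU < 319.
From triangle TSU: 230 < SU < 368.
Intersection: 291 < SU < 319, so integers 292 through 318: 27 values.

27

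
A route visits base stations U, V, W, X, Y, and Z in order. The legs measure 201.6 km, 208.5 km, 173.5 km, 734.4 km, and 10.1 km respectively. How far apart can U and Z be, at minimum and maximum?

140.7 ≤ UZ ≤ 1328.1 km

The maximum is all hops collinear in one direction: 201.6 + 208.5 + 173.5 + 734.4 + 10.1 = 1328.1.
The longest hop is 734.4; the others sum to 593.7. Folding the others back against it leaves at least 734.4 − 593.7 = 140.7.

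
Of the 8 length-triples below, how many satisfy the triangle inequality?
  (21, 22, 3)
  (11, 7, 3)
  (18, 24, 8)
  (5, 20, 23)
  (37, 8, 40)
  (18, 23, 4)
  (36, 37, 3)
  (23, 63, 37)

(3,21,22): 3+21 > 22 → valid
(3,7,11): 3+7 ≤ 11 → not valid
(8,18,24): 8+18 > 24 → valid
(5,20,23): 5+20 > 23 → valid
(8,37,40): 8+37 > 40 → valid
(4,18,23): 4+18 ≤ 23 → not valid
(3,36,37): 3+36 > 37 → valid
(23,37,63): 23+37 ≤ 63 → not valid
5 of the 8 triples form a triangle.

5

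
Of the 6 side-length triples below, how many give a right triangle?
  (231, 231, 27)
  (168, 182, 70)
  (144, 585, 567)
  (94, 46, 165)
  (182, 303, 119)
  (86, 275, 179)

2

(231,231,27): 27²+231² = 54090 > 53361 = 231² → acute
(168,182,70): 70²+168² = 33124 = 182² → right
(144,585,567): 144²+567² = 342225 = 585² → right
(94,46,165): 46+94 ≤ 165, not a triangle
(182,303,119): 119+182 ≤ 303, not a triangle
(86,275,179): 86+179 ≤ 275, not a triangle
2 of the 6 are right.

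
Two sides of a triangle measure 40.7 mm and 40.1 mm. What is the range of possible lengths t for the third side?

By the triangle inequality, t must be less than 40.7 + 40.1 = 80.8 and greater than |40.7 − 40.1| = 0.6.

0.6 < t < 80.8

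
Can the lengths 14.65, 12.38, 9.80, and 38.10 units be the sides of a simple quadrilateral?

No

For a quadrilateral, each side must be shorter than the sum of the others.
Here the longest side is 38.10, but the remaining 3 sides sum to only 36.83.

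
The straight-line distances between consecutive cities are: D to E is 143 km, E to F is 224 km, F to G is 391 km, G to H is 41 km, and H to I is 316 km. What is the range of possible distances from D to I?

The maximum is all hops collinear in one direction: 143 + 224 + 391 + 41 + 316 = 1115.
The longest hop is 391; the others sum to 724. Since 391 ≤ 724, the path can fold back on itself completely, so the minimum distance is 0.

0 ≤ DI ≤ 1115 km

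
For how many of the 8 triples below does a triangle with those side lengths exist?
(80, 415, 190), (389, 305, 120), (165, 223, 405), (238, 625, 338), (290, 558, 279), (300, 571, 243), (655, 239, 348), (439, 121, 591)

2

(80,190,415): 80+190 ≤ 415 → not valid
(120,305,389): 120+305 > 389 → valid
(165,223,405): 165+223 ≤ 405 → not valid
(238,338,625): 238+338 ≤ 625 → not valid
(279,290,558): 279+290 > 558 → valid
(243,300,571): 243+300 ≤ 571 → not valid
(239,348,655): 239+348 ≤ 655 → not valid
(121,439,591): 121+439 ≤ 591 → not valid
2 of the 8 triples form a triangle.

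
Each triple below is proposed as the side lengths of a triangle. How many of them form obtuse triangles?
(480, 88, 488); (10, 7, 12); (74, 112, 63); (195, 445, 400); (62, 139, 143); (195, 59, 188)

1

(480,88,488): 88²+480² = 238144 = 488² → right
(10,7,12): 7²+10² = 149 > 144 = 12² → acute
(74,112,63): 63²+74² = 9445 < 12544 = 112² → obtuse
(195,445,400): 195²+400² = 198025 = 445² → right
(62,139,143): 62²+139² = 23165 > 20449 = 143² → acute
(195,59,188): 59²+188² = 38825 > 38025 = 195² → acute
1 of the 6 is obtuse.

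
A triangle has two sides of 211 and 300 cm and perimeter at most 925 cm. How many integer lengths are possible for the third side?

325

Triangle inequality: 89 < x < 511. Perimeter ≤ 925 gives x ≤ 925 − 211 − 300 = 414.
So 89 < x ≤ 414; integers 90 through 414: 325 values.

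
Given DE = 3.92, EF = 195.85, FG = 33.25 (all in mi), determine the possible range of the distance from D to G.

158.68 ≤ DG ≤ 233.02 mi

The maximum is all hops collinear in one direction: 3.92 + 195.85 + 33.25 = 233.02.
The longest hop is 195.85; the others sum to 37.17. Folding the others back against it leaves at least 195.85 − 37.17 = 158.68.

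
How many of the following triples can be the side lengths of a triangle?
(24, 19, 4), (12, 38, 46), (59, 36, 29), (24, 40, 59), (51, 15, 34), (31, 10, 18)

3

(4,19,24): 4+19 ≤ 24 → not valid
(12,38,46): 12+38 > 46 → valid
(29,36,59): 29+36 > 59 → valid
(24,40,59): 24+40 > 59 → valid
(15,34,51): 15+34 ≤ 51 → not valid
(10,18,31): 10+18 ≤ 31 → not valid
3 of the 6 triples form a triangle.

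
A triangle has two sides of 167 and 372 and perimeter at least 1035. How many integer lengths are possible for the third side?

Triangle inequality: 205 < x < 539. Perimeter ≥ 1035 gives x ≥ 1035 − 167 − 372 = 496.
So 496 ≤ x < 539; integers 496 through 538: 43 values.

43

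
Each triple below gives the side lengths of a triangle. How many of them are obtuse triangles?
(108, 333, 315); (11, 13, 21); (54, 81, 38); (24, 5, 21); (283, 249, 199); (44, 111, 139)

4

(108,333,315): 108²+315² = 110889 = 333² → right
(11,13,21): 11²+13² = 290 < 441 = 21² → obtuse
(54,81,38): 38²+54² = 4360 < 6561 = 81² → obtuse
(24,5,21): 5²+21² = 466 < 576 = 24² → obtuse
(283,249,199): 199²+249² = 101602 > 80089 = 283² → acute
(44,111,139): 44²+111² = 14257 < 19321 = 139² → obtuse
4 of the 6 are obtuse.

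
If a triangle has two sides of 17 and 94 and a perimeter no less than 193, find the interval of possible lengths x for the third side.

Triangle inequality alone gives 77 < x < 111.
The perimeter condition gives x ≥ 193 − 17 − 94 = 82.
Intersecting the two: 82 ≤ x < 111.

82 ≤ x < 111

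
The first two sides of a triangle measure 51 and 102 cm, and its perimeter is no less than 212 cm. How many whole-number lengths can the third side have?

94

Triangle inequality: 51 < x < 153. Perimeter ≥ 212 gives x ≥ 212 − 51 − 102 = 59.
So 59 ≤ x < 153; integers 59 through 152: 94 values.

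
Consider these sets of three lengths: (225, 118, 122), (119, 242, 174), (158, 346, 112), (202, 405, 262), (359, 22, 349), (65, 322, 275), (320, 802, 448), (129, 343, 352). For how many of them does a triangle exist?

(118,122,225): 118+122 > 225 → valid
(119,174,242): 119+174 > 242 → valid
(112,158,346): 112+158 ≤ 346 → not valid
(202,262,405): 202+262 > 405 → valid
(22,349,359): 22+349 > 359 → valid
(65,275,322): 65+275 > 322 → valid
(320,448,802): 320+448 ≤ 802 → not valid
(129,343,352): 129+343 > 352 → valid
6 of the 8 triples form a triangle.

6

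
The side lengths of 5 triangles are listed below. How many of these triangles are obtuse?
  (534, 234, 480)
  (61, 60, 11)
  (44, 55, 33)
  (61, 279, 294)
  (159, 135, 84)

(534,234,480): 234²+480² = 285156 = 534² → right
(61,60,11): 11²+60² = 3721 = 61² → right
(44,55,33): 33²+44² = 3025 = 55² → right
(61,279,294): 61²+279² = 81562 < 86436 = 294² → obtuse
(159,135,84): 84²+135² = 25281 = 159² → right
1 of the 5 is obtuse.

1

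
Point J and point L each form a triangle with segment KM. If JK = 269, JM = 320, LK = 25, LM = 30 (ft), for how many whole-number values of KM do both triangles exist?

3

From triangle JKM: 51 < KM < 589.
From triangle LKM: 5 < KM < 55.
Intersection: 51 < KM < 55, so integers 52 through 54: 3 values.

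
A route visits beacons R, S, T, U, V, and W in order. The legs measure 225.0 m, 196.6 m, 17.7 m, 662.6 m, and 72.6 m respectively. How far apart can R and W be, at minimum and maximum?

The maximum is all hops collinear in one direction: 225.0 + 196.6 + 17.7 + 662.6 + 72.6 = 1174.5.
The longest hop is 662.6; the others sum to 511.9. Folding the others back against it leaves at least 662.6 − 511.9 = 150.7.

150.7 ≤ RW ≤ 1174.5 m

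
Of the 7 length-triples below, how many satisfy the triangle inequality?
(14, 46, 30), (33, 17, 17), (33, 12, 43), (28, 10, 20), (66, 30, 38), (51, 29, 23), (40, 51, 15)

6

(14,30,46): 14+30 ≤ 46 → not valid
(17,17,33): 17+17 > 33 → valid
(12,33,43): 12+33 > 43 → valid
(10,20,28): 10+20 > 28 → valid
(30,38,66): 30+38 > 66 → valid
(23,29,51): 23+29 > 51 → valid
(15,40,51): 15+40 > 51 → valid
6 of the 7 triples form a triangle.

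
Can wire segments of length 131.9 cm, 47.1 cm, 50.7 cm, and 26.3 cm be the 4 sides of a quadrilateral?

For a quadrilateral, each side must be shorter than the sum of the others.
Here the longest side is 131.9, but the remaining 3 sides sum to only 124.1.

No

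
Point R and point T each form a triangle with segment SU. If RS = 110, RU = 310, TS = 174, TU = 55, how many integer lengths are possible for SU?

28

From triangle RSU: 200 < SU < 420.
From triangle TSU: 119 < SU < 229.
Intersection: 200 < SU < 229, so integers 201 through 228: 28 values.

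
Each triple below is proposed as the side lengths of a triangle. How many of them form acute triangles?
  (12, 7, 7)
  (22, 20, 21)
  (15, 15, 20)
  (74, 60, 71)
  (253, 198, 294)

(12,7,7): 7²+7² = 98 < 144 = 12² → obtuse
(22,20,21): 20²+21² = 841 > 484 = 22² → acute
(15,15,20): 15²+15² = 450 > 400 = 20² → acute
(74,60,71): 60²+71² = 8641 > 5476 = 74² → acute
(253,198,294): 198²+253² = 103213 > 86436 = 294² → acute
4 of the 5 are acute.

4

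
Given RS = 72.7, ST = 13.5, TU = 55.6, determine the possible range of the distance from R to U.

The maximum is all hops collinear in one direction: 72.7 + 13.5 + 55.6 = 141.8.
The longest hop is 72.7; the others sum to 69.1. Folding the others back against it leaves at least 72.7 − 69.1 = 3.6.

3.6 ≤ RU ≤ 141.8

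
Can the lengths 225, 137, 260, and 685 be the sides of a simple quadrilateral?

No

For a quadrilateral, each side must be shorter than the sum of the others.
Here the longest side is 685, but the remaining 3 sides sum to only 622.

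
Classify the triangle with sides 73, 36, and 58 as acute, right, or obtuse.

obtuse

Compare the square of the longest side to the sum of squares of the other two: 36² + 58² = 4660 < 5329 = 73².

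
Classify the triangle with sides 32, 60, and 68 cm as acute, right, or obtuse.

Compare the square of the longest side to the sum of squares of the other two: 32² + 60² = 4624 = 68².

right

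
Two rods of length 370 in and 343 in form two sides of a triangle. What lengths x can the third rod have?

27 < x < 713 (in)

By the triangle inequality, x must be less than 370 + 343 = 713 and greater than |370 − 343| = 27.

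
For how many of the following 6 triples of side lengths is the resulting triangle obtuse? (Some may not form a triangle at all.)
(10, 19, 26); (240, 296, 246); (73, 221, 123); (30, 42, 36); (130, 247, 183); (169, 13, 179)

(10,19,26): 10²+19² = 461 < 676 = 26² → obtuse
(240,296,246): 240²+246² = 118116 > 87616 = 296² → acute
(73,221,123): 73+123 ≤ 221, not a triangle
(30,42,36): 30²+36² = 2196 > 1764 = 42² → acute
(130,247,183): 130²+183² = 50389 < 61009 = 247² → obtuse
(169,13,179): 13²+169² = 28730 < 32041 = 179² → obtuse
3 of the 6 are obtuse.

3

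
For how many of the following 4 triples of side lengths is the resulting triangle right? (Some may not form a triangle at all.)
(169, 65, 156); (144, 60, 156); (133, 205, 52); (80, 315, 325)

(169,65,156): 65²+156² = 28561 = 169² → right
(144,60,156): 60²+144² = 24336 = 156² → right
(133,205,52): 52+133 ≤ 205, not a triangle
(80,315,325): 80²+315² = 105625 = 325² → right
3 of the 4 are right.

3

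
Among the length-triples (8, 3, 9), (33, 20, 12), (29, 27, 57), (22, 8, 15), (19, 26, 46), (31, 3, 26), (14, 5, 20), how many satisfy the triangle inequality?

(3,8,9): 3+8 > 9 → valid
(12,20,33): 12+20 ≤ 33 → not valid
(27,29,57): 27+29 ≤ 57 → not valid
(8,15,22): 8+15 > 22 → valid
(19,26,46): 19+26 ≤ 46 → not valid
(3,26,31): 3+26 ≤ 31 → not valid
(5,14,20): 5+14 ≤ 20 → not valid
2 of the 7 triples form a triangle.

2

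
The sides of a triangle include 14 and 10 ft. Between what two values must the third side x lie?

By the triangle inequality, x must be less than 14 + 10 = 24 and greater than |14 − 10| = 4.

4 < x < 24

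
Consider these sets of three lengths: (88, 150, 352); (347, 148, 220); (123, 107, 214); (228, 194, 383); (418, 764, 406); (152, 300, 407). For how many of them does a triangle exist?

5

(88,150,352): 88+150 ≤ 352 → not valid
(148,220,347): 148+220 > 347 → valid
(107,123,214): 107+123 > 214 → valid
(194,228,383): 194+228 > 383 → valid
(406,418,764): 406+418 > 764 → valid
(152,300,407): 152+300 > 407 → valid
5 of the 6 triples form a triangle.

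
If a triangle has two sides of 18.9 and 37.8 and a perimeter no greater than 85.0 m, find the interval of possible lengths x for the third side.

18.9 < x ≤ 28.3

Triangle inequality alone gives 18.9 < x < 56.7.
The perimeter condition gives x ≤ 85.0 − 18.9 − 37.8 = 28.3.
Intersecting the two: 18.9 < x ≤ 28.3.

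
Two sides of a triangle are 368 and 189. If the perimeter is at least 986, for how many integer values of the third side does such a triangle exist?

128

Triangle inequality: 179 < x < 557. Perimeter ≥ 986 gives x ≥ 986 − 368 − 189 = 429.
So 429 ≤ x < 557; integers 429 through 556: 128 values.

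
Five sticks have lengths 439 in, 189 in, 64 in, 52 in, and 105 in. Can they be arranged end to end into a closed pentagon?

For a pentagon, each side must be shorter than the sum of the others.
Here the longest side is 439, but the remaining 4 sides sum to only 410.

No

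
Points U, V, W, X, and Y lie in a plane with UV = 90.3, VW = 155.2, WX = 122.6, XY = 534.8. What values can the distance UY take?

166.7 ≤ UY ≤ 902.9

The maximum is all hops collinear in one direction: 90.3 + 155.2 + 122.6 + 534.8 = 902.9.
The longest hop is 534.8; the others sum to 368.1. Folding the others back against it leaves at least 534.8 − 368.1 = 166.7.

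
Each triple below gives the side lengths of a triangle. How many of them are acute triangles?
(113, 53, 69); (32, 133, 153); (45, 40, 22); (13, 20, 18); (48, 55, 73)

2

(113,53,69): 53²+69² = 7570 < 12769 = 113² → obtuse
(32,133,153): 32²+133² = 18713 < 23409 = 153² → obtuse
(45,40,22): 22²+40² = 2084 > 2025 = 45² → acute
(13,20,18): 13²+18² = 493 > 400 = 20² → acute
(48,55,73): 48²+55² = 5329 = 73² → right
2 of the 5 are acute.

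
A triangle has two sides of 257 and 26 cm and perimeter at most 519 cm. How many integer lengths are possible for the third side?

5

Triangle inequality: 231 < x < 283. Perimeter ≤ 519 gives x ≤ 519 − 257 − 26 = 236.
So 231 < x ≤ 236; integers 232 through 236: 5 values.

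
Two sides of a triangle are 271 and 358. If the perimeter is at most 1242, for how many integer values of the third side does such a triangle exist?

Triangle inequality: 87 < x < 629. Perimeter ≤ 1242 gives x ≤ 1242 − 271 − 358 = 613.
So 87 < x ≤ 613; integers 88 through 613: 526 values.

526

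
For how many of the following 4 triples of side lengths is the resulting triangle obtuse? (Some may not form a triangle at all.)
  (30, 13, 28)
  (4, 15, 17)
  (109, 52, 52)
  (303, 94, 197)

(30,13,28): 13²+28² = 953 > 900 = 30² → acute
(4,15,17): 4²+15² = 241 < 289 = 17² → obtuse
(109,52,52): 52+52 ≤ 109, not a triangle
(303,94,197): 94+197 ≤ 303, not a triangle
1 of the 4 is obtuse.

1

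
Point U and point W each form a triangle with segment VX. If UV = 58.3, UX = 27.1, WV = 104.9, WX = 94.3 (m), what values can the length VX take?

From triangle UVX: |58.3 − 27.1| < VX < 58.3 + 27.1, i.e. 31.2 < VX < 85.4.
From triangle WVX: 10.6 < VX < 199.2.
Both must hold, so VX lies in the intersection.

31.2 < VX < 85.4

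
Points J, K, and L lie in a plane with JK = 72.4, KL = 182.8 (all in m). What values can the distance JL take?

By the triangle inequality, |72.4 − 182.8| ≤ JL ≤ 72.4 + 182.8.

110.4 ≤ JL ≤ 255.2 m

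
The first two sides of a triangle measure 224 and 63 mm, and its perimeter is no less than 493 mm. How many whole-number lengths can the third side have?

Triangle inequality: 161 < x < 287. Perimeter ≥ 493 gives x ≥ 493 − 224 − 63 = 206.
So 206 ≤ x < 287; integers 206 through 286: 81 values.

81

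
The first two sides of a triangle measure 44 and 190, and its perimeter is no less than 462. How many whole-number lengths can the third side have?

Triangle inequality: 146 < x < 234. Perimeter ≥ 462 gives x ≥ 462 − 44 − 190 = 228.
So 228 ≤ x < 234; integers 228 through 233: 6 values.

6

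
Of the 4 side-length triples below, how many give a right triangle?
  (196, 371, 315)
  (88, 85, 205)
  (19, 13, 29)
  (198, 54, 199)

1

(196,371,315): 196²+315² = 137641 = 371² → right
(88,85,205): 85+88 ≤ 205, not a triangle
(19,13,29): 13²+19² = 530 < 841 = 29² → obtuse
(198,54,199): 54²+198² = 42120 > 39601 = 199² → acute
1 of the 4 is right.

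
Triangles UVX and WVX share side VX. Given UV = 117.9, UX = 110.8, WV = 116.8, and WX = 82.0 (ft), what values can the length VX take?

34.8 < VX < 198.8

From triangle UVX: |117.9 − 110.8| < VX < 117.9 + 110.8, i.e. 7.1 < VX < 228.7.
From triangle WVX: 34.8 < VX < 198.8.
Both must hold, so VX lies in the intersection.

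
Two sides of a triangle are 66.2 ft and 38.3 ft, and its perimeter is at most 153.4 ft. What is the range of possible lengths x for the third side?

27.9 < x ≤ 48.9

Triangle inequality alone gives 27.9 < x < 104.5.
The perimeter condition gives x ≤ 153.4 − 66.2 − 38.3 = 48.9.
Intersecting the two: 27.9 < x ≤ 48.9.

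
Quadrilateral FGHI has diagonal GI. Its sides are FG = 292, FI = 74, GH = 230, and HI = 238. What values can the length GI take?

218 < GI < 366

From triangle FGI: |292 − 74| < GI < 292 + 74, i.e. 218 < GI < 366.
From triangle HGI: 8 < GI < 468.
Both must hold, so GI lies in the intersection.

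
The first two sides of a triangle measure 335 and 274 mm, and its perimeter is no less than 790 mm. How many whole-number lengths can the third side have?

428

Triangle inequality: 61 < x < 609. Perimeter ≥ 790 gives x ≥ 790 − 335 − 274 = 181.
So 181 ≤ x < 609; integers 181 through 608: 428 values.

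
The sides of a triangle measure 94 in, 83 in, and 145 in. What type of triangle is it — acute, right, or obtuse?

Compare the square of the longest side to the sum of squares of the other two: 83² + 94² = 15725 < 21025 = 145².

obtuse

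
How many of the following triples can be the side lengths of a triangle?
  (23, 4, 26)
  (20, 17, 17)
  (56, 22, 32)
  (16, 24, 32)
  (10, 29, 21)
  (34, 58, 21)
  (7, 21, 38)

4

(4,23,26): 4+23 > 26 → valid
(17,17,20): 17+17 > 20 → valid
(22,32,56): 22+32 ≤ 56 → not valid
(16,24,32): 16+24 > 32 → valid
(10,21,29): 10+21 > 29 → valid
(21,34,58): 21+34 ≤ 58 → not valid
(7,21,38): 7+21 ≤ 38 → not valid
4 of the 7 triples form a triangle.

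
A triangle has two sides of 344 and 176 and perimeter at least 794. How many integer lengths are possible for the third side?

246

Triangle inequality: 168 < x < 520. Perimeter ≥ 794 gives x ≥ 794 − 344 − 176 = 274.
So 274 ≤ x < 520; integers 274 through 519: 246 values.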